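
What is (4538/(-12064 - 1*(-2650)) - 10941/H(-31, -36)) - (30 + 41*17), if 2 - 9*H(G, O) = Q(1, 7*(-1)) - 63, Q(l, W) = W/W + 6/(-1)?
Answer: -100455949/47070 ≈ -2134.2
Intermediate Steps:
Q(l, W) = -5 (Q(l, W) = 1 + 6*(-1) = 1 - 6 = -5)
H(G, O) = 70/9 (H(G, O) = 2/9 - (-5 - 63)/9 = 2/9 - 1/9*(-68) = 2/9 + 68/9 = 70/9)
(4538/(-12064 - 1*(-2650)) - 10941/H(-31, -36)) - (30 + 41*17) = (4538/(-12064 - 1*(-2650)) - 10941/70/9) - (30 + 41*17) = (4538/(-12064 + 2650) - 10941*9/70) - (30 + 697) = (4538/(-9414) - 14067/10) - 1*727 = (4538*(-1/9414) - 14067/10) - 727 = (-2269/4707 - 14067/10) - 727 = -66236059/47070 - 727 = -100455949/47070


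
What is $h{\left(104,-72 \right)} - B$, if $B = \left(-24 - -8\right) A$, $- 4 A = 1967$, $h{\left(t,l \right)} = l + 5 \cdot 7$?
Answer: $-7905$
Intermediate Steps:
$h{\left(t,l \right)} = 35 + l$ ($h{\left(t,l \right)} = l + 35 = 35 + l$)
$A = - \frac{1967}{4}$ ($A = \left(- \frac{1}{4}\right) 1967 = - \frac{1967}{4} \approx -491.75$)
$B = 7868$ ($B = \left(-24 - -8\right) \left(- \frac{1967}{4}\right) = \left(-24 + 8\right) \left(- \frac{1967}{4}\right) = \left(-16\right) \left(- \frac{1967}{4}\right) = 7868$)
$h{\left(104,-72 \right)} - B = \left(35 - 72\right) - 7868 = -37 - 7868 = -7905$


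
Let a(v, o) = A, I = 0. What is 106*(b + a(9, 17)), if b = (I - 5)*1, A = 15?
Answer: 1060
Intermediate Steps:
a(v, o) = 15
b = -5 (b = (0 - 5)*1 = -5*1 = -5)
106*(b + a(9, 17)) = 106*(-5 + 15) = 106*10 = 1060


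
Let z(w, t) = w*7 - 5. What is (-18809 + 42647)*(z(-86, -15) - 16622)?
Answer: -410704902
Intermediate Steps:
z(w, t) = -5 + 7*w (z(w, t) = 7*w - 5 = -5 + 7*w)
(-18809 + 42647)*(z(-86, -15) - 16622) = (-18809 + 42647)*((-5 + 7*(-86)) - 16622) = 23838*((-5 - 602) - 16622) = 23838*(-607 - 16622) = 23838*(-17229) = -410704902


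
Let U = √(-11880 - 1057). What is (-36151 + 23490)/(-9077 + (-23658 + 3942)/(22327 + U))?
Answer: 28648020003542027/20540508232588249 + 124812138*I*√12937/20540508232588249 ≈ 1.3947 + 6.9113e-7*I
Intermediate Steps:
U = I*√12937 (U = √(-12937) = I*√12937 ≈ 113.74*I)
(-36151 + 23490)/(-9077 + (-23658 + 3942)/(22327 + U)) = (-36151 + 23490)/(-9077 + (-23658 + 3942)/(22327 + I*√12937)) = -12661/(-9077 - 19716/(22327 + I*√12937))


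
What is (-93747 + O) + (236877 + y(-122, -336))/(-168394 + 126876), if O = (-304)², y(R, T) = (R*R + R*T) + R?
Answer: -55553089/41518 ≈ -1338.0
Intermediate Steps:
y(R, T) = R + R² + R*T (y(R, T) = (R² + R*T) + R = R + R² + R*T)
O = 92416
(-93747 + O) + (236877 + y(-122, -336))/(-168394 + 126876) = (-93747 + 92416) + (236877 - 122*(1 - 122 - 336))/(-168394 + 126876) = -1331 + (236877 - 122*(-457))/(-41518) = -1331 + (236877 + 55754)*(-1/41518) = -1331 + 292631*(-1/41518) = -1331 - 292631/41518 = -55553089/41518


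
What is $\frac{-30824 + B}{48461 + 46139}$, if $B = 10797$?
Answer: $- \frac{20027}{94600} \approx -0.2117$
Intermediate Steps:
$\frac{-30824 + B}{48461 + 46139} = \frac{-30824 + 10797}{48461 + 46139} = - \frac{20027}{94600}$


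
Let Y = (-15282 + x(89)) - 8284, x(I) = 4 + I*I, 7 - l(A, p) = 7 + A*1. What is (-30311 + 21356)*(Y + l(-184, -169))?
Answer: 138417435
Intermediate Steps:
l(A, p) = -A (l(A, p) = 7 - (7 + A*1) = 7 - (7 + A) = 7 + (-7 - A) = -A)
x(I) = 4 + I²
Y = -15641 (Y = (-15282 + (4 + 89²)) - 8284 = (-15282 + (4 + 7921)) - 8284 = (-15282 + 7925) - 8284 = -7357 - 8284 = -15641)
(-30311 + 21356)*(Y + l(-184, -169)) = (-30311 + 21356)*(-15641 - 1*(-184)) = -8955*(-15641 + 184) = -8955*(-15457) = 138417435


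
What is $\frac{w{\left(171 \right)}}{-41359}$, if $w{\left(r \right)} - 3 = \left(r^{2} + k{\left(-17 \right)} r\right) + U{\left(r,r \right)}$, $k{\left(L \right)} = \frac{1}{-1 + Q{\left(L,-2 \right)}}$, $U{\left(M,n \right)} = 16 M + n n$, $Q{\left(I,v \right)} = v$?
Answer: $- \frac{61164}{41359} \approx -1.4789$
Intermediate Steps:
$U{\left(M,n \right)} = n^{2} + 16 M$ ($U{\left(M,n \right)} = 16 M + n^{2} = n^{2} + 16 M$)
$k{\left(L \right)} = - \frac{1}{3}$ ($k{\left(L \right)} = \frac{1}{-1 - 2} = \frac{1}{-3} = - \frac{1}{3}$)
$w{\left(r \right)} = 3 + 2 r^{2} + \frac{47 r}{3}$ ($w{\left(r \right)} = 3 + \left(\left(r^{2} - \frac{r}{3}\right) + \left(r^{2} + 16 r\right)\right) = 3 + \left(2 r^{2} + \frac{47 r}{3}\right) = 3 + 2 r^{2} + \frac{47 r}{3}$)
$\frac{w{\left(171 \right)}}{-41359} = \frac{3 + 2 \cdot 171^{2} + \frac{47}{3} \cdot 171}{-41359} = \left(3 + 2 \cdot 29241 + 2679\right) \left(- \frac{1}{41359}\right) = \left(3 + 58482 + 2679\right) \left(- \frac{1}{41359}\right) = 61164 \left(- \frac{1}{41359}\right) = - \frac{61164}{41359}$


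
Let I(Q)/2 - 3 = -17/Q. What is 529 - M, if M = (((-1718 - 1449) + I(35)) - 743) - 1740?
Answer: 216089/35 ≈ 6174.0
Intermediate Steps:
I(Q) = 6 - 34/Q (I(Q) = 6 + 2*(-17/Q) = 6 - 34/Q)
M = -197574/35 (M = (((-1718 - 1449) + (6 - 34/35)) - 743) - 1740 = ((-3167 + (6 - 34*1/35)) - 743) - 1740 = ((-3167 + (6 - 34/35)) - 743) - 1740 = ((-3167 + 176/35) - 743) - 1740 = (-110669/35 - 743) - 1740 = -136674/35 - 1740 = -197574/35 ≈ -5645.0)
529 - M = 529 - 1*(-197574/35) = 529 + 197574/35 = 216089/35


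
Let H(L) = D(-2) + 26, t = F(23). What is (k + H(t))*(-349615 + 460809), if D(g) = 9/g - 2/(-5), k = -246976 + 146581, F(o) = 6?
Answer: -55804432407/5 ≈ -1.1161e+10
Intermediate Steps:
k = -100395
D(g) = 2/5 + 9/g (D(g) = 9/g - 2*(-1/5) = 9/g + 2/5 = 2/5 + 9/g)
t = 6
H(L) = 219/10 (H(L) = (2/5 + 9/(-2)) + 26 = (2/5 + 9*(-1/2)) + 26 = (2/5 - 9/2) + 26 = -41/10 + 26 = 219/10)
(k + H(t))*(-349615 + 460809) = (-100395 + 219/10)*(-349615 + 460809) = -1003731/10*111194 = -55804432407/5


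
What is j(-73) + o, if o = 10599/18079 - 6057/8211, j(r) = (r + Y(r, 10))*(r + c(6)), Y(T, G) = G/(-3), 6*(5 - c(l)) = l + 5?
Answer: 4747733922389/890680014 ≈ 5330.5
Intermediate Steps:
c(l) = 25/6 - l/6 (c(l) = 5 - (l + 5)/6 = 5 - (5 + l)/6 = 5 + (-⅚ - l/6) = 25/6 - l/6)
Y(T, G) = -G/3 (Y(T, G) = G*(-⅓) = -G/3)
j(r) = (-10/3 + r)*(19/6 + r) (j(r) = (r - ⅓*10)*(r + (25/6 - ⅙*6)) = (r - 10/3)*(r + (25/6 - 1)) = (-10/3 + r)*(r + 19/6) = (-10/3 + r)*(19/6 + r))
o = -7492038/49482223 (o = 10599*(1/18079) - 6057*1/8211 = 10599/18079 - 2019/2737 = -7492038/49482223 ≈ -0.15141)
j(-73) + o = (-95/9 + (-73)² - ⅙*(-73)) - 7492038/49482223 = (-95/9 + 5329 + 73/6) - 7492038/49482223 = 95951/18 - 7492038/49482223 = 4747733922389/890680014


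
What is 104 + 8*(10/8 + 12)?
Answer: 210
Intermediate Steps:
104 + 8*(10/8 + 12) = 104 + 8*(10*(⅛) + 12) = 104 + 8*(5/4 + 12) = 104 + 8*(53/4) = 104 + 106 = 210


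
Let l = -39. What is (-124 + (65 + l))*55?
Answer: -5390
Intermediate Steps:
(-124 + (65 + l))*55 = (-124 + (65 - 39))*55 = (-124 + 26)*55 = -98*55 = -5390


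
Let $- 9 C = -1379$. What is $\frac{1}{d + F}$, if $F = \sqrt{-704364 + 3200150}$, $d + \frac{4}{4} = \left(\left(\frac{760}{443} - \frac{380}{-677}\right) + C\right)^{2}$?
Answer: $\frac{641722707352714627111019970240}{15449954206272067706006244439449707} - \frac{53081063726077789721043201 \sqrt{2495786}}{30899908412544135412012488878899414} \approx 3.8822 \cdot 10^{-5}$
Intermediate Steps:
$C = \frac{1379}{9}$ ($C = \left(- \frac{1}{9}\right) \left(-1379\right) = \frac{1379}{9} \approx 153.22$)
$d = \frac{176160118608772480}{7285675241601}$ ($d = -1 + \left(\left(\frac{760}{443} - \frac{380}{-677}\right) + \frac{1379}{9}\right)^{2} = -1 + \left(\left(760 \cdot \frac{1}{443} - - \frac{380}{677}\right) + \frac{1379}{9}\right)^{2} = -1 + \left(\left(\frac{760}{443} + \frac{380}{677}\right) + \frac{1379}{9}\right)^{2} = -1 + \left(\frac{682860}{299911} + \frac{1379}{9}\right)^{2} = -1 + \left(\frac{419723009}{2699199}\right)^{2} = -1 + \frac{176167404284014081}{7285675241601} = \frac{176160118608772480}{7285675241601} \approx 24179.0$)
$F = \sqrt{2495786} \approx 1579.8$
$\frac{1}{d + F} = \frac{1}{\frac{176160118608772480}{7285675241601} + \sqrt{2495786}}$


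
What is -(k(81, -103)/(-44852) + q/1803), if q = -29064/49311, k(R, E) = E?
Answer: -2617972657/1329229880172 ≈ -0.0019695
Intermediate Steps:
q = -9688/16437 (q = -29064*1/49311 = -9688/16437 ≈ -0.58940)
-(k(81, -103)/(-44852) + q/1803) = -(-103/(-44852) - 9688/16437/1803) = -(-103*(-1/44852) - 9688/16437*1/1803) = -(103/44852 - 9688/29635911) = -1*2617972657/1329229880172 = -2617972657/1329229880172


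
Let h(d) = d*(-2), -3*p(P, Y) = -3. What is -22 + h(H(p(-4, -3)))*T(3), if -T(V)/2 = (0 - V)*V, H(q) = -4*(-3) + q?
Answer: -490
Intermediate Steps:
p(P, Y) = 1 (p(P, Y) = -⅓*(-3) = 1)
H(q) = 12 + q
h(d) = -2*d
T(V) = 2*V² (T(V) = -2*(0 - V)*V = -2*(-V)*V = -(-2)*V² = 2*V²)
-22 + h(H(p(-4, -3)))*T(3) = -22 + (-2*(12 + 1))*(2*3²) = -22 + (-2*13)*(2*9) = -22 - 26*18 = -22 - 468 = -490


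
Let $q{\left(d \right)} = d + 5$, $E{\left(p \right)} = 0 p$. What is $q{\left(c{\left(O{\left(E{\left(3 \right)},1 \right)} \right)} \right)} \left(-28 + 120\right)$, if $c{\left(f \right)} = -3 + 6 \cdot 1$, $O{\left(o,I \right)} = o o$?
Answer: $736$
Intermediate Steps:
$E{\left(p \right)} = 0$
$O{\left(o,I \right)} = o^{2}$
$c{\left(f \right)} = 3$ ($c{\left(f \right)} = -3 + 6 = 3$)
$q{\left(d \right)} = 5 + d$
$q{\left(c{\left(O{\left(E{\left(3 \right)},1 \right)} \right)} \right)} \left(-28 + 120\right) = \left(5 + 3\right) \left(-28 + 120\right) = 8 \cdot 92 = 736$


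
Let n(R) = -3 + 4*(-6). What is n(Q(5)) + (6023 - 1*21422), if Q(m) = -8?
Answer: -15426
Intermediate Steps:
n(R) = -27 (n(R) = -3 - 24 = -27)
n(Q(5)) + (6023 - 1*21422) = -27 + (6023 - 1*21422) = -27 + (6023 - 21422) = -27 - 15399 = -15426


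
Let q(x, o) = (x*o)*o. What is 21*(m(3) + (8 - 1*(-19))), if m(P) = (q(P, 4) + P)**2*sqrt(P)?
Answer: 567 + 54621*sqrt(3) ≈ 95173.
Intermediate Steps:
q(x, o) = x*o**2 (q(x, o) = (o*x)*o = x*o**2)
m(P) = 289*P**(5/2) (m(P) = (P*4**2 + P)**2*sqrt(P) = (P*16 + P)**2*sqrt(P) = (16*P + P)**2*sqrt(P) = (17*P)**2*sqrt(P) = (289*P**2)*sqrt(P) = 289*P**(5/2))
21*(m(3) + (8 - 1*(-19))) = 21*(289*3**(5/2) + (8 - 1*(-19))) = 21*(289*(9*sqrt(3)) + (8 + 19)) = 21*(2601*sqrt(3) + 27) = 21*(27 + 2601*sqrt(3)) = 567 + 54621*sqrt(3)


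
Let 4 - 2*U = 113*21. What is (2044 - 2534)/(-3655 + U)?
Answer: 980/9679 ≈ 0.10125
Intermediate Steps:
U = -2369/2 (U = 2 - 113*21/2 = 2 - ½*2373 = 2 - 2373/2 = -2369/2 ≈ -1184.5)
(2044 - 2534)/(-3655 + U) = (2044 - 2534)/(-3655 - 2369/2) = -490/(-9679/2) = -490*(-2/9679) = 980/9679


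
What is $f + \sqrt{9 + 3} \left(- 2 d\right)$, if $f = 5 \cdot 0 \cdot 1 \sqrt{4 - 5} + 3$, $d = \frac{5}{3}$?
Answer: $3 - \frac{20 \sqrt{3}}{3} \approx -8.547$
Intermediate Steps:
$d = \frac{5}{3}$ ($d = 5 \cdot \frac{1}{3} = \frac{5}{3} \approx 1.6667$)
$f = 3$ ($f = 5 \cdot 0 \sqrt{-1} + 3 = 5 \cdot 0 i + 3 = 5 \cdot 0 + 3 = 0 + 3 = 3$)
$f + \sqrt{9 + 3} \left(- 2 d\right) = 3 + \sqrt{9 + 3} \left(\left(-2\right) \frac{5}{3}\right) = 3 + \sqrt{12} \left(- \frac{10}{3}\right) = 3 + 2 \sqrt{3} \left(- \frac{10}{3}\right) = 3 - \frac{20 \sqrt{3}}{3}$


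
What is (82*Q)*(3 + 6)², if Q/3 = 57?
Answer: 1135782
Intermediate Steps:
Q = 171 (Q = 3*57 = 171)
(82*Q)*(3 + 6)² = (82*171)*(3 + 6)² = 14022*9² = 14022*81 = 1135782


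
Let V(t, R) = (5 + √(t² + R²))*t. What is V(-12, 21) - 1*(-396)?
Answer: 336 - 36*√65 ≈ 45.759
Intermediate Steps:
V(t, R) = t*(5 + √(R² + t²)) (V(t, R) = (5 + √(R² + t²))*t = t*(5 + √(R² + t²)))
V(-12, 21) - 1*(-396) = -12*(5 + √(21² + (-12)²)) - 1*(-396) = -12*(5 + √(441 + 144)) + 396 = -12*(5 + √585) + 396 = -12*(5 + 3*√65) + 396 = (-60 - 36*√65) + 396 = 336 - 36*√65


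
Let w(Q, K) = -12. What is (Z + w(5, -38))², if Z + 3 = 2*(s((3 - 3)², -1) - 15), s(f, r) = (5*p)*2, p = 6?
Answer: 5625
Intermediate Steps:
s(f, r) = 60 (s(f, r) = (5*6)*2 = 30*2 = 60)
Z = 87 (Z = -3 + 2*(60 - 15) = -3 + 2*45 = -3 + 90 = 87)
(Z + w(5, -38))² = (87 - 12)² = 75² = 5625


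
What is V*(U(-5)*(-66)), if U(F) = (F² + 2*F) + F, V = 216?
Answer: -142560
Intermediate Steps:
U(F) = F² + 3*F
V*(U(-5)*(-66)) = 216*(-5*(3 - 5)*(-66)) = 216*(-5*(-2)*(-66)) = 216*(10*(-66)) = 216*(-660) = -142560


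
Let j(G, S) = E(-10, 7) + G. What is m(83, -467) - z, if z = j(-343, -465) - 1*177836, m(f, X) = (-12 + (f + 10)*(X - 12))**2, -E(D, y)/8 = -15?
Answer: 1985682540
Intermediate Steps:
E(D, y) = 120 (E(D, y) = -8*(-15) = 120)
m(f, X) = (-12 + (-12 + X)*(10 + f))**2 (m(f, X) = (-12 + (10 + f)*(-12 + X))**2 = (-12 + (-12 + X)*(10 + f))**2)
j(G, S) = 120 + G
z = -178059 (z = (120 - 343) - 1*177836 = -223 - 177836 = -178059)
m(83, -467) - z = (-132 - 12*83 + 10*(-467) - 467*83)**2 - 1*(-178059) = (-132 - 996 - 4670 - 38761)**2 + 178059 = (-44559)**2 + 178059 = 1985504481 + 178059 = 1985682540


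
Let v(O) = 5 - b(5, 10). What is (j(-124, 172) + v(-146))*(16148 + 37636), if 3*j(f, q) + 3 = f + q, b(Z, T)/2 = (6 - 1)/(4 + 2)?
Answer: 986040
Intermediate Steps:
b(Z, T) = 5/3 (b(Z, T) = 2*((6 - 1)/(4 + 2)) = 2*(5/6) = 2*(5*(⅙)) = 2*(⅚) = 5/3)
j(f, q) = -1 + f/3 + q/3 (j(f, q) = -1 + (f + q)/3 = -1 + (f/3 + q/3) = -1 + f/3 + q/3)
v(O) = 10/3 (v(O) = 5 - 1*5/3 = 5 - 5/3 = 10/3)
(j(-124, 172) + v(-146))*(16148 + 37636) = ((-1 + (⅓)*(-124) + (⅓)*172) + 10/3)*(16148 + 37636) = ((-1 - 124/3 + 172/3) + 10/3)*53784 = (15 + 10/3)*53784 = (55/3)*53784 = 986040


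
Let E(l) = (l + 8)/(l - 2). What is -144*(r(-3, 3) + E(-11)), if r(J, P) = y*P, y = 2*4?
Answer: -45360/13 ≈ -3489.2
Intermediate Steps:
y = 8
E(l) = (8 + l)/(-2 + l)
r(J, P) = 8*P
-144*(r(-3, 3) + E(-11)) = -144*(8*3 + (8 - 11)/(-2 - 11)) = -144*(24 - 3/(-13)) = -144*(24 - 1/13*(-3)) = -144*(24 + 3/13) = -144*315/13 = -45360/13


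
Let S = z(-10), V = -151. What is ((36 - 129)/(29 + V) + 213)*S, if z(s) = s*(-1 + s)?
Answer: 1434345/61 ≈ 23514.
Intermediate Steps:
S = 110 (S = -10*(-1 - 10) = -10*(-11) = 110)
((36 - 129)/(29 + V) + 213)*S = ((36 - 129)/(29 - 151) + 213)*110 = (-93/(-122) + 213)*110 = (-93*(-1/122) + 213)*110 = (93/122 + 213)*110 = (26079/122)*110 = 1434345/61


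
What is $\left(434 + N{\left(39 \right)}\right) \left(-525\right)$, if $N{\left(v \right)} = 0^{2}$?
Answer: $-227850$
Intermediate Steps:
$N{\left(v \right)} = 0$
$\left(434 + N{\left(39 \right)}\right) \left(-525\right) = \left(434 + 0\right) \left(-525\right) = 434 \left(-525\right) = -227850$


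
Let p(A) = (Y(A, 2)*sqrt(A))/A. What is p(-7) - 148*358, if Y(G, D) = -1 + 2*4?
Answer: -52984 - I*sqrt(7) ≈ -52984.0 - 2.6458*I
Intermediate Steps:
Y(G, D) = 7 (Y(G, D) = -1 + 8 = 7)
p(A) = 7/sqrt(A) (p(A) = (7*sqrt(A))/A = 7/sqrt(A))
p(-7) - 148*358 = 7/sqrt(-7) - 148*358 = 7*(-I*sqrt(7)/7) - 52984 = -I*sqrt(7) - 52984 = -52984 - I*sqrt(7)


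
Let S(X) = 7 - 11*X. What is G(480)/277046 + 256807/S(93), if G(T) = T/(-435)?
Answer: -1031636622025/4081441672 ≈ -252.76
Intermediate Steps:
G(T) = -T/435 (G(T) = T*(-1/435) = -T/435)
G(480)/277046 + 256807/S(93) = -1/435*480/277046 + 256807/(7 - 11*93) = -32/29*1/277046 + 256807/(7 - 1023) = -16/4017167 + 256807/(-1016) = -16/4017167 + 256807*(-1/1016) = -16/4017167 - 256807/1016 = -1031636622025/4081441672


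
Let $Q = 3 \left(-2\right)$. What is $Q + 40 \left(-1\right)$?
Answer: $-46$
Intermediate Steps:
$Q = -6$
$Q + 40 \left(-1\right) = -6 + 40 \left(-1\right) = -6 - 40 = -46$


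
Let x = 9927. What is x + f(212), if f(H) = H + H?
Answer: 10351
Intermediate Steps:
f(H) = 2*H
x + f(212) = 9927 + 2*212 = 9927 + 424 = 10351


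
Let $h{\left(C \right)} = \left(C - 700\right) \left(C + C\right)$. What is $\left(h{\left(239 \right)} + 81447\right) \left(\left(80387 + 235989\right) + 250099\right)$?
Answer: $-78689608725$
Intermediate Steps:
$h{\left(C \right)} = 2 C \left(-700 + C\right)$ ($h{\left(C \right)} = \left(-700 + C\right) 2 C = 2 C \left(-700 + C\right)$)
$\left(h{\left(239 \right)} + 81447\right) \left(\left(80387 + 235989\right) + 250099\right) = \left(2 \cdot 239 \left(-700 + 239\right) + 81447\right) \left(\left(80387 + 235989\right) + 250099\right) = \left(2 \cdot 239 \left(-461\right) + 81447\right) \left(316376 + 250099\right) = \left(-220358 + 81447\right) 566475 = \left(-138911\right) 566475 = -78689608725$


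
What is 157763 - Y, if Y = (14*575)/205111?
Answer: 32358918643/205111 ≈ 1.5776e+5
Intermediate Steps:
Y = 8050/205111 (Y = 8050*(1/205111) = 8050/205111 ≈ 0.039247)
157763 - Y = 157763 - 1*8050/205111 = 157763 - 8050/205111 = 32358918643/205111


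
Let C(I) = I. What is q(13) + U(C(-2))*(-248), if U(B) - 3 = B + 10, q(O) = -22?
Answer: -2750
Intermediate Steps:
U(B) = 13 + B (U(B) = 3 + (B + 10) = 3 + (10 + B) = 13 + B)
q(13) + U(C(-2))*(-248) = -22 + (13 - 2)*(-248) = -22 + 11*(-248) = -22 - 2728 = -2750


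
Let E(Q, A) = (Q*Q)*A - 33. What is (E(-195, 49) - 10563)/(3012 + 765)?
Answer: 617543/1259 ≈ 490.50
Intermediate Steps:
E(Q, A) = -33 + A*Q**2 (E(Q, A) = Q**2*A - 33 = A*Q**2 - 33 = -33 + A*Q**2)
(E(-195, 49) - 10563)/(3012 + 765) = ((-33 + 49*(-195)**2) - 10563)/(3012 + 765) = ((-33 + 49*38025) - 10563)/3777 = ((-33 + 1863225) - 10563)*(1/3777) = (1863192 - 10563)*(1/3777) = 1852629*(1/3777) = 617543/1259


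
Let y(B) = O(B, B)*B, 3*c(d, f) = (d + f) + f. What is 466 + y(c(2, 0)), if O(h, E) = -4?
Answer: 1390/3 ≈ 463.33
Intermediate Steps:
c(d, f) = d/3 + 2*f/3 (c(d, f) = ((d + f) + f)/3 = (d + 2*f)/3 = d/3 + 2*f/3)
y(B) = -4*B
466 + y(c(2, 0)) = 466 - 4*((⅓)*2 + (⅔)*0) = 466 - 4*(⅔ + 0) = 466 - 4*⅔ = 466 - 8/3 = 1390/3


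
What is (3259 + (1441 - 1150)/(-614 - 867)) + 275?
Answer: 5233563/1481 ≈ 3533.8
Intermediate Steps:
(3259 + (1441 - 1150)/(-614 - 867)) + 275 = (3259 + 291/(-1481)) + 275 = (3259 + 291*(-1/1481)) + 275 = (3259 - 291/1481) + 275 = 4826288/1481 + 275 = 5233563/1481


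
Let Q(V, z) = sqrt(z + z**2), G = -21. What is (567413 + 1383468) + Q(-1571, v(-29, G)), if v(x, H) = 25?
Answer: 1950881 + 5*sqrt(26) ≈ 1.9509e+6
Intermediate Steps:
(567413 + 1383468) + Q(-1571, v(-29, G)) = (567413 + 1383468) + sqrt(25*(1 + 25)) = 1950881 + sqrt(25*26) = 1950881 + sqrt(650) = 1950881 + 5*sqrt(26)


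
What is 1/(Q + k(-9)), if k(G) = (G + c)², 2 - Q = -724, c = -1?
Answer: 1/826 ≈ 0.0012107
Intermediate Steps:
Q = 726 (Q = 2 - 1*(-724) = 2 + 724 = 726)
k(G) = (-1 + G)² (k(G) = (G - 1)² = (-1 + G)²)
1/(Q + k(-9)) = 1/(726 + (-1 - 9)²) = 1/(726 + (-10)²) = 1/(726 + 100) = 1/826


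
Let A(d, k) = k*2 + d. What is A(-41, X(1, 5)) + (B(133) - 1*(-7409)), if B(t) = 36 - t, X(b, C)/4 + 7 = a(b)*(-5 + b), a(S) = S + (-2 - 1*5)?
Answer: 7407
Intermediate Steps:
a(S) = -7 + S (a(S) = S + (-2 - 5) = S - 7 = -7 + S)
X(b, C) = -28 + 4*(-7 + b)*(-5 + b) (X(b, C) = -28 + 4*((-7 + b)*(-5 + b)) = -28 + 4*(-7 + b)*(-5 + b))
A(d, k) = d + 2*k (A(d, k) = 2*k + d = d + 2*k)
A(-41, X(1, 5)) + (B(133) - 1*(-7409)) = (-41 + 2*(112 - 48*1 + 4*1²)) + ((36 - 1*133) - 1*(-7409)) = (-41 + 2*(112 - 48 + 4*1)) + ((36 - 133) + 7409) = (-41 + 2*(112 - 48 + 4)) + (-97 + 7409) = (-41 + 2*68) + 7312 = (-41 + 136) + 7312 = 95 + 7312 = 7407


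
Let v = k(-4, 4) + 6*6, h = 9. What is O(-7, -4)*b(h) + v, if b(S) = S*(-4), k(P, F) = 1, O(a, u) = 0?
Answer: 37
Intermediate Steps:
v = 37 (v = 1 + 6*6 = 1 + 36 = 37)
b(S) = -4*S
O(-7, -4)*b(h) + v = 0*(-4*9) + 37 = 0*(-36) + 37 = 0 + 37 = 37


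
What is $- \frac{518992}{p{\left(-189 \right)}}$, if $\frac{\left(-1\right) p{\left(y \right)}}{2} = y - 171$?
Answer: $- \frac{32437}{45} \approx -720.82$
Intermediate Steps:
$p{\left(y \right)} = 342 - 2 y$ ($p{\left(y \right)} = - 2 \left(y - 171\right) = - 2 \left(-171 + y\right) = 342 - 2 y$)
$- \frac{518992}{p{\left(-189 \right)}} = - \frac{518992}{342 - -378} = - \frac{518992}{342 + 378} = - \frac{518992}{720} = \left(-518992\right) \frac{1}{720} = - \frac{32437}{45}$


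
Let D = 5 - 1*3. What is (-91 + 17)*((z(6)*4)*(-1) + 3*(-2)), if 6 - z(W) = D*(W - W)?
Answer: 2220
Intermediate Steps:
D = 2 (D = 5 - 3 = 2)
z(W) = 6 (z(W) = 6 - 2*(W - W) = 6 - 2*0 = 6 - 1*0 = 6 + 0 = 6)
(-91 + 17)*((z(6)*4)*(-1) + 3*(-2)) = (-91 + 17)*((6*4)*(-1) + 3*(-2)) = -74*(24*(-1) - 6) = -74*(-24 - 6) = -74*(-30) = 2220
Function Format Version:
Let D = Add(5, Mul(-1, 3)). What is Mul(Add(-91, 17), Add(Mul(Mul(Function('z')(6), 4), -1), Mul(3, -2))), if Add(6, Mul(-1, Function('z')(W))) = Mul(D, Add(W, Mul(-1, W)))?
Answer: 2220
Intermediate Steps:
D = 2 (D = Add(5, -3) = 2)
Function('z')(W) = 6 (Function('z')(W) = Add(6, Mul(-1, Mul(2, Add(W, Mul(-1, W))))) = Add(6, Mul(-1, Mul(2, 0))) = Add(6, Mul(-1, 0)) = Add(6, 0) = 6)
Mul(Add(-91, 17), Add(Mul(Mul(Function('z')(6), 4), -1), Mul(3, -2))) = Mul(Add(-91, 17), Add(Mul(Mul(6, 4), -1), Mul(3, -2))) = Mul(-74, Add(Mul(24, -1), -6)) = Mul(-74, Add(-24, -6)) = Mul(-74, -30) = 2220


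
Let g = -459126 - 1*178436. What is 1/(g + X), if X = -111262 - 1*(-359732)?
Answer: -1/389092 ≈ -2.5701e-6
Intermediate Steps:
g = -637562 (g = -459126 - 178436 = -637562)
X = 248470 (X = -111262 + 359732 = 248470)
1/(g + X) = 1/(-637562 + 248470) = 1/(-389092) = -1/389092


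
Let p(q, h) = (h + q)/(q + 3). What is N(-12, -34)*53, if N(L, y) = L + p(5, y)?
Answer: -6625/8 ≈ -828.13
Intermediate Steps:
p(q, h) = (h + q)/(3 + q)
N(L, y) = 5/8 + L + y/8 (N(L, y) = L + (y + 5)/(3 + 5) = L + (5 + y)/8 = L + (5/8 + y/8) = 5/8 + L + y/8)
N(-12, -34)*53 = (5/8 - 12 + (⅛)*(-34))*53 = (5/8 - 12 - 17/4)*53 = -125/8*53 = -6625/8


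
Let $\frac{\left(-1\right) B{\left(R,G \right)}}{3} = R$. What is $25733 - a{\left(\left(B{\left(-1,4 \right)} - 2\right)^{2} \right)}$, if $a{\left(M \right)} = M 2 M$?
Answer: $25731$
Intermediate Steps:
$B{\left(R,G \right)} = - 3 R$
$a{\left(M \right)} = 2 M^{2}$ ($a{\left(M \right)} = 2 M M = 2 M^{2}$)
$25733 - a{\left(\left(B{\left(-1,4 \right)} - 2\right)^{2} \right)} = 25733 - 2 \left(\left(\left(-3\right) \left(-1\right) - 2\right)^{2}\right)^{2} = 25733 - 2 \left(\left(3 - 2\right)^{2}\right)^{2} = 25733 - 2 \left(1^{2}\right)^{2} = 25733 - 2 \cdot 1^{2} = 25733 - 2 \cdot 1 = 25733 - 2 = 25731$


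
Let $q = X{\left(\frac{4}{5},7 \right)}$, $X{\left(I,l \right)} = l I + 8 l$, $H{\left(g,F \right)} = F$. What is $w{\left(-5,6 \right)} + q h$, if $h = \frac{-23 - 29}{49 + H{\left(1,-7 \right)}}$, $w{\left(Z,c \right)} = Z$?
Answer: $- \frac{1219}{15} \approx -81.267$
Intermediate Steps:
$h = - \frac{26}{21}$ ($h = \frac{-23 - 29}{49 - 7} = - \frac{52}{42} = \left(-52\right) \frac{1}{42} = - \frac{26}{21} \approx -1.2381$)
$X{\left(I,l \right)} = 8 l + I l$ ($X{\left(I,l \right)} = I l + 8 l = 8 l + I l$)
$q = \frac{308}{5}$ ($q = 7 \left(8 + \frac{4}{5}\right) = 7 \cdot \frac{44}{5} = \frac{308}{5} \approx 61.6$)
$w{\left(-5,6 \right)} + q h = -5 + \frac{308}{5} \left(- \frac{26}{21}\right) = -5 - \frac{1144}{15} = - \frac{1219}{15}$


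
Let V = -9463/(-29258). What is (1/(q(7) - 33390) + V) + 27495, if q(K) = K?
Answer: 26855227160001/976719814 ≈ 27495.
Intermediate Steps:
V = 9463/29258 (V = -9463*(-1/29258) = 9463/29258 ≈ 0.32343)
(1/(q(7) - 33390) + V) + 27495 = (1/(7 - 33390) + 9463/29258) + 27495 = (1/(-33383) + 9463/29258) + 27495 = (-1/33383 + 9463/29258) + 27495 = 315874071/976719814 + 27495 = 26855227160001/976719814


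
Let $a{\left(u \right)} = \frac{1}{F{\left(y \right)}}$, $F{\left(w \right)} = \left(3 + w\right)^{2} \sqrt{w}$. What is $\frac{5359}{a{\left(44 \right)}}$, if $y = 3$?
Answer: $192924 \sqrt{3} \approx 3.3415 \cdot 10^{5}$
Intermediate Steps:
$F{\left(w \right)} = \sqrt{w} \left(3 + w\right)^{2}$
$a{\left(u \right)} = \frac{\sqrt{3}}{108}$ ($a{\left(u \right)} = \frac{1}{\sqrt{3} \left(3 + 3\right)^{2}} = \frac{1}{\sqrt{3} \cdot 6^{2}} = \frac{1}{\sqrt{3} \cdot 36} = \frac{1}{36 \sqrt{3}} = \frac{\sqrt{3}}{108}$)
$\frac{5359}{a{\left(44 \right)}} = \frac{5359}{\frac{1}{108} \sqrt{3}} = 5359 \cdot 36 \sqrt{3} = 192924 \sqrt{3}$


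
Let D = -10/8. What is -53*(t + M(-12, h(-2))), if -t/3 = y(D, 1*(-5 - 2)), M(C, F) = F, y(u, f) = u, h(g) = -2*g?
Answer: -1643/4 ≈ -410.75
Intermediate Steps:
D = -5/4 (D = -10*⅛ = -5/4 ≈ -1.2500)
t = 15/4 (t = -3*(-5/4) = 15/4 ≈ 3.7500)
-53*(t + M(-12, h(-2))) = -53*(15/4 - 2*(-2)) = -53*(15/4 + 4) = -53*31/4 = -1643/4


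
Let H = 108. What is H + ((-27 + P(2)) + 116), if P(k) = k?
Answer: 199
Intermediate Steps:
H + ((-27 + P(2)) + 116) = 108 + ((-27 + 2) + 116) = 108 + (-25 + 116) = 108 + 91 = 199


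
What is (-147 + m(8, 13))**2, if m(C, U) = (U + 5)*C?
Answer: 9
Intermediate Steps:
m(C, U) = C*(5 + U) (m(C, U) = (5 + U)*C = C*(5 + U))
(-147 + m(8, 13))**2 = (-147 + 8*(5 + 13))**2 = (-147 + 8*18)**2 = (-147 + 144)**2 = (-3)**2 = 9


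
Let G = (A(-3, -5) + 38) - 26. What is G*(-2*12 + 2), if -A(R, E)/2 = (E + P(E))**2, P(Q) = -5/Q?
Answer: 440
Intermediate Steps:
A(R, E) = -2*(E - 5/E)**2
G = -20 (G = (-2*(-5 + (-5)**2)**2/(-5)**2 + 38) - 26 = (-2*1/25*(-5 + 25)**2 + 38) - 26 = (-2*1/25*20**2 + 38) - 26 = (-2*1/25*400 + 38) - 26 = (-32 + 38) - 26 = 6 - 26 = -20)
G*(-2*12 + 2) = -20*(-2*12 + 2) = -20*(-24 + 2) = -20*(-22) = 440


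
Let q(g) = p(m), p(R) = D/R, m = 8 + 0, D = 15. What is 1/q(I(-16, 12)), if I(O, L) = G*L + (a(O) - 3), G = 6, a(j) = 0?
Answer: 8/15 ≈ 0.53333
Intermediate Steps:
m = 8
I(O, L) = -3 + 6*L (I(O, L) = 6*L + (0 - 3) = 6*L - 3 = -3 + 6*L)
p(R) = 15/R
q(g) = 15/8
1/q(I(-16, 12)) = 1/(15/8) = 8/15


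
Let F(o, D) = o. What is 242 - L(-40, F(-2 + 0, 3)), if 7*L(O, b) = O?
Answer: 1734/7 ≈ 247.71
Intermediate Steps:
L(O, b) = O/7
242 - L(-40, F(-2 + 0, 3)) = 242 - (-40)/7 = 242 - 1*(-40/7) = 242 + 40/7 = 1734/7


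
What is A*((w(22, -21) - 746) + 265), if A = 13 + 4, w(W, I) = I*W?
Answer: -16031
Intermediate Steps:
A = 17
A*((w(22, -21) - 746) + 265) = 17*((-21*22 - 746) + 265) = 17*((-462 - 746) + 265) = 17*(-1208 + 265) = 17*(-943) = -16031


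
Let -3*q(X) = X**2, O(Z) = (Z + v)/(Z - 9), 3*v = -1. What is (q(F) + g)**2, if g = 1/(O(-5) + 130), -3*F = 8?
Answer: 30507862225/5465053476 ≈ 5.5824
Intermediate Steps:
v = -1/3 (v = (1/3)*(-1) = -1/3 ≈ -0.33333)
F = -8/3 (F = -1/3*8 = -8/3 ≈ -2.6667)
O(Z) = (-1/3 + Z)/(-9 + Z) (O(Z) = (Z - 1/3)/(Z - 9) = (-1/3 + Z)/(-9 + Z))
g = 21/2738 (g = 1/((-1/3 - 5)/(-9 - 5) + 130) = 1/(-16/3/(-14) + 130) = 1/(-1/14*(-16/3) + 130) = 1/(8/21 + 130) = 1/(2738/21) = 21/2738 ≈ 0.0076698)
q(X) = -X**2/3
(q(F) + g)**2 = (-(-8/3)**2/3 + 21/2738)**2 = (-1/3*64/9 + 21/2738)**2 = (-64/27 + 21/2738)**2 = (-174665/73926)**2 = 30507862225/5465053476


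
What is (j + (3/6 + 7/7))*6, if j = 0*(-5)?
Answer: 9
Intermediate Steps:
j = 0
(j + (3/6 + 7/7))*6 = (0 + (3/6 + 7/7))*6 = (0 + (3*(1/6) + 7*(1/7)))*6 = (0 + (1/2 + 1))*6 = (0 + 3/2)*6 = (3/2)*6 = 9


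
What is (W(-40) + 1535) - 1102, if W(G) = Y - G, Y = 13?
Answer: 486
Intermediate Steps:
W(G) = 13 - G
(W(-40) + 1535) - 1102 = ((13 - 1*(-40)) + 1535) - 1102 = ((13 + 40) + 1535) - 1102 = (53 + 1535) - 1102 = 1588 - 1102 = 486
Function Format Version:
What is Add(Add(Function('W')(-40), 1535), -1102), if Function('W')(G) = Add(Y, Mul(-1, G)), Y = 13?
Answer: 486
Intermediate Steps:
Function('W')(G) = Add(13, Mul(-1, G))
Add(Add(Function('W')(-40), 1535), -1102) = Add(Add(Add(13, Mul(-1, -40)), 1535), -1102) = Add(Add(Add(13, 40), 1535), -1102) = Add(Add(53, 1535), -1102) = Add(1588, -1102) = 486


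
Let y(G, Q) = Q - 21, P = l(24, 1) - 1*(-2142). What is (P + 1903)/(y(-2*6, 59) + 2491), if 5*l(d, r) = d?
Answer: 20249/12645 ≈ 1.6013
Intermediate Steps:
l(d, r) = d/5
P = 10734/5 (P = (⅕)*24 - 1*(-2142) = 24/5 + 2142 = 10734/5 ≈ 2146.8)
y(G, Q) = -21 + Q
(P + 1903)/(y(-2*6, 59) + 2491) = (10734/5 + 1903)/((-21 + 59) + 2491) = 20249/(5*(38 + 2491)) = (20249/5)/2529 = (20249/5)*(1/2529) = 20249/12645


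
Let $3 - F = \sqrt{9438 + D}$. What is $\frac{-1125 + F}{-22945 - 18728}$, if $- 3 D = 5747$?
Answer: $\frac{374}{13891} + \frac{\sqrt{67701}}{125019} \approx 0.029005$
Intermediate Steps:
$D = - \frac{5747}{3}$ ($D = \left(- \frac{1}{3}\right) 5747 = - \frac{5747}{3} \approx -1915.7$)
$F = 3 - \frac{\sqrt{67701}}{3}$ ($F = 3 - \sqrt{9438 - \frac{5747}{3}} = 3 - \sqrt{\frac{22567}{3}} = 3 - \frac{\sqrt{67701}}{3} \approx -83.731$)
$\frac{-1125 + F}{-22945 - 18728} = \frac{-1125 + \left(3 - \frac{\sqrt{67701}}{3}\right)}{-22945 - 18728} = \frac{-1122 - \frac{\sqrt{67701}}{3}}{-41673} = \left(-1122 - \frac{\sqrt{67701}}{3}\right) \left(- \frac{1}{41673}\right) = \frac{374}{13891} + \frac{\sqrt{67701}}{125019}$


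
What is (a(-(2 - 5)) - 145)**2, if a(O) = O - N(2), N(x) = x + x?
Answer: 21316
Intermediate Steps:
N(x) = 2*x
a(O) = -4 + O (a(O) = O - 2*2 = O - 1*4 = O - 4 = -4 + O)
(a(-(2 - 5)) - 145)**2 = ((-4 - (2 - 5)) - 145)**2 = ((-4 - 1*(-3)) - 145)**2 = ((-4 + 3) - 145)**2 = (-1 - 145)**2 = (-146)**2 = 21316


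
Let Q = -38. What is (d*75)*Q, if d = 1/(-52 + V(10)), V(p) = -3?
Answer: 570/11 ≈ 51.818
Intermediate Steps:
d = -1/55 (d = 1/(-52 - 3) = 1/(-55) = -1/55 ≈ -0.018182)
(d*75)*Q = -1/55*75*(-38) = -15/11*(-38) = 570/11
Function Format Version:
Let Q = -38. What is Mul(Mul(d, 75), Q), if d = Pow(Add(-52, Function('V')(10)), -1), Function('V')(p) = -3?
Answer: Rational(570, 11) ≈ 51.818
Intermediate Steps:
d = Rational(-1, 55) (d = Pow(Add(-52, -3), -1) = Pow(-55, -1) = Rational(-1, 55) ≈ -0.018182)
Mul(Mul(d, 75), Q) = Mul(Mul(Rational(-1, 55), 75), -38) = Mul(Rational(-15, 11), -38) = Rational(570, 11)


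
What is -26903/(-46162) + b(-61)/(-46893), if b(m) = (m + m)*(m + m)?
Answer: 574487171/2164674666 ≈ 0.26539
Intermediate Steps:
b(m) = 4*m² (b(m) = (2*m)*(2*m) = 4*m²)
-26903/(-46162) + b(-61)/(-46893) = -26903/(-46162) + (4*(-61)²)/(-46893) = -26903*(-1/46162) + (4*3721)*(-1/46893) = 26903/46162 + 14884*(-1/46893) = 26903/46162 - 14884/46893 = 574487171/2164674666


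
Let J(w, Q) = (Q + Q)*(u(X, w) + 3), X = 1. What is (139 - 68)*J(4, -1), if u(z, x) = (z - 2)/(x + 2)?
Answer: -1207/3 ≈ -402.33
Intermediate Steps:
u(z, x) = (-2 + z)/(2 + x)
J(w, Q) = 2*Q*(3 - 1/(2 + w)) (J(w, Q) = (Q + Q)*((-2 + 1)/(2 + w) + 3) = (2*Q)*(-1/(2 + w) + 3) = (2*Q)*(3 - 1/(2 + w)) = 2*Q*(3 - 1/(2 + w)))
(139 - 68)*J(4, -1) = (139 - 68)*(2*(-1)*(5 + 3*4)/(2 + 4)) = 71*(2*(-1)*(5 + 12)/6) = 71*(2*(-1)*(⅙)*17) = 71*(-17/3) = -1207/3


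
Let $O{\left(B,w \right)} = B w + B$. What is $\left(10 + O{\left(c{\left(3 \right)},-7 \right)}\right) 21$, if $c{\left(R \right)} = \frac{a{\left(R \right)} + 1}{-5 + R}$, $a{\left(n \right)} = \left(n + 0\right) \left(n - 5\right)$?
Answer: $-105$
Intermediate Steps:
$a{\left(n \right)} = n \left(-5 + n\right)$
$c{\left(R \right)} = \frac{1 + R \left(-5 + R\right)}{-5 + R}$ ($c{\left(R \right)} = \frac{R \left(-5 + R\right) + 1}{-5 + R} = \frac{1 + R \left(-5 + R\right)}{-5 + R}$)
$O{\left(B,w \right)} = B + B w$
$\left(10 + O{\left(c{\left(3 \right)},-7 \right)}\right) 21 = \left(10 + \frac{1 + 3 \left(-5 + 3\right)}{-5 + 3} \left(1 - 7\right)\right) 21 = \left(10 + \frac{1 + 3 \left(-2\right)}{-2} \left(-6\right)\right) 21 = \left(10 + - \frac{1 - 6}{2} \left(-6\right)\right) 21 = \left(10 + \left(- \frac{1}{2}\right) \left(-5\right) \left(-6\right)\right) 21 = \left(10 + \frac{5}{2} \left(-6\right)\right) 21 = \left(10 - 15\right) 21 = \left(-5\right) 21 = -105$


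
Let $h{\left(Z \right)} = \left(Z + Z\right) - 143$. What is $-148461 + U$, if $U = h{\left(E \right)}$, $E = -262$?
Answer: $-149128$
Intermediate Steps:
$h{\left(Z \right)} = -143 + 2 Z$ ($h{\left(Z \right)} = 2 Z - 143 = -143 + 2 Z$)
$U = -667$ ($U = -143 + 2 \left(-262\right) = -143 - 524 = -667$)
$-148461 + U = -148461 - 667 = -149128$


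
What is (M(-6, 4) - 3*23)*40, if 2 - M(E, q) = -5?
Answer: -2480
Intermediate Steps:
M(E, q) = 7 (M(E, q) = 2 - 1*(-5) = 2 + 5 = 7)
(M(-6, 4) - 3*23)*40 = (7 - 3*23)*40 = (7 - 69)*40 = -62*40 = -2480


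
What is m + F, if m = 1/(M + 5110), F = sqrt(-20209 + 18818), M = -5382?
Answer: -1/272 + I*sqrt(1391) ≈ -0.0036765 + 37.296*I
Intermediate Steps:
F = I*sqrt(1391) (F = sqrt(-1391) = I*sqrt(1391) ≈ 37.296*I)
m = -1/272 (m = 1/(-5382 + 5110) = 1/(-272) = -1/272 ≈ -0.0036765)
m + F = -1/272 + I*sqrt(1391)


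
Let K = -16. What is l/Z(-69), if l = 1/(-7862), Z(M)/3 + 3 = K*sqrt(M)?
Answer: 1/138945126 - 8*I*sqrt(69)/208417689 ≈ 7.1971e-9 - 3.1885e-7*I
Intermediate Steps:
Z(M) = -9 - 48*sqrt(M) (Z(M) = -9 + 3*(-16*sqrt(M)) = -9 - 48*sqrt(M))
l = -1/7862 ≈ -0.00012719
l/Z(-69) = -1/(7862*(-9 - 48*I*sqrt(69)))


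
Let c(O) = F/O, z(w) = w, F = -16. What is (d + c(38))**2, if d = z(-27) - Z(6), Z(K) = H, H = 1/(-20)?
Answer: 108180801/144400 ≈ 749.17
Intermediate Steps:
H = -1/20 ≈ -0.050000
Z(K) = -1/20
c(O) = -16/O
d = -539/20 (d = -27 - 1*(-1/20) = -27 + 1/20 = -539/20 ≈ -26.950)
(d + c(38))**2 = (-539/20 - 16/38)**2 = (-539/20 - 16*1/38)**2 = (-539/20 - 8/19)**2 = (-10401/380)**2 = 108180801/144400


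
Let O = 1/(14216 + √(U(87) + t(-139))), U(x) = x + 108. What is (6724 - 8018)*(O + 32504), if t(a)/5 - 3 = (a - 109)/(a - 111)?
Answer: -106251597214494088/2526180513 + 3235*√5374/2526180513 ≈ -4.2060e+7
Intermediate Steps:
U(x) = 108 + x
t(a) = 15 + 5*(-109 + a)/(-111 + a) (t(a) = 15 + 5*((a - 109)/(a - 111)) = 15 + 5*((-109 + a)/(-111 + a)) = 15 + 5*(-109 + a)/(-111 + a))
O = 1/(14216 + √5374/5) (O = 1/(14216 + √((108 + 87) + 10*(-221 + 2*(-139))/(-111 - 139))) = 1/(14216 + √(195 + 10*(-221 - 278)/(-250))) = 1/(14216 + √(195 + 10*(-1/250)*(-499))) = 1/(14216 + √(195 + 499/25)) = 1/(14216 + √(5374/25)) = 1/(14216 + √5374/5) ≈ 7.0271e-5)
(6724 - 8018)*(O + 32504) = (6724 - 8018)*((177700/2526180513 - 5*√5374/5052361026) + 32504) = -1294*(82110971572252/2526180513 - 5*√5374/5052361026) = -106251597214494088/2526180513 + 3235*√5374/2526180513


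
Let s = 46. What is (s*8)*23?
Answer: 8464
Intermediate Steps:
(s*8)*23 = (46*8)*23 = 368*23 = 8464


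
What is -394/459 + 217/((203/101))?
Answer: 1425703/13311 ≈ 107.11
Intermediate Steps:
-394/459 + 217/((203/101)) = -394*1/459 + 217/((203*(1/101))) = -394/459 + 217/(203/101) = -394/459 + 217*(101/203) = -394/459 + 3131/29 = 1425703/13311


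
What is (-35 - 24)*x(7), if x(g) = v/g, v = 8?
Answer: -472/7 ≈ -67.429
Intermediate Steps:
x(g) = 8/g
(-35 - 24)*x(7) = (-35 - 24)*(8/7) = -472/7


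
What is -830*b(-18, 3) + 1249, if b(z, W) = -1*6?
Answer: 6229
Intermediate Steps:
b(z, W) = -6
-830*b(-18, 3) + 1249 = -830*(-6) + 1249 = 4980 + 1249 = 6229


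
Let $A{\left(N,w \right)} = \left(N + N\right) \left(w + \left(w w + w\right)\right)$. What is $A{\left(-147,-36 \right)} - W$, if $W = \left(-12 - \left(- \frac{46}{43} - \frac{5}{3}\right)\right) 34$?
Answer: $- \frac{46380794}{129} \approx -3.5954 \cdot 10^{5}$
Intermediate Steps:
$A{\left(N,w \right)} = 2 N \left(w^{2} + 2 w\right)$ ($A{\left(N,w \right)} = 2 N \left(w + \left(w^{2} + w\right)\right) = 2 N \left(w + \left(w + w^{2}\right)\right) = 2 N \left(w^{2} + 2 w\right)$)
$W = - \frac{40630}{129}$ ($W = \left(-12 - - \frac{353}{129}\right) 34 = \left(-12 + \left(\frac{46}{43} + \frac{5}{3}\right)\right) 34 = \left(-12 + \frac{353}{129}\right) 34 = \left(- \frac{1195}{129}\right) 34 = - \frac{40630}{129} \approx -314.96$)
$A{\left(-147,-36 \right)} - W = 2 \left(-147\right) \left(-36\right) \left(2 - 36\right) - - \frac{40630}{129} = 2 \left(-147\right) \left(-36\right) \left(-34\right) + \frac{40630}{129} = -359856 + \frac{40630}{129} = - \frac{46380794}{129}$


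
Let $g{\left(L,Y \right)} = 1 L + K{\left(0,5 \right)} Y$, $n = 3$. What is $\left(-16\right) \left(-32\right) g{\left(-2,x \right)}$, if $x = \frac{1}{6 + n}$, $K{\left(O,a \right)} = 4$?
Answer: $- \frac{7168}{9} \approx -796.44$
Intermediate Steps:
$x = \frac{1}{9}$ ($x = \frac{1}{6 + 3} = \frac{1}{9} \approx 0.11111$)
$g{\left(L,Y \right)} = L + 4 Y$ ($g{\left(L,Y \right)} = 1 L + 4 Y = L + 4 Y$)
$\left(-16\right) \left(-32\right) g{\left(-2,x \right)} = \left(-16\right) \left(-32\right) \left(-2 + 4 \cdot \frac{1}{9}\right) = 512 \left(-2 + \frac{4}{9}\right) = 512 \left(- \frac{14}{9}\right) = - \frac{7168}{9}$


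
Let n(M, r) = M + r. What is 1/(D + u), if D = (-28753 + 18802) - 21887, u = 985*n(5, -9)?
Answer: -1/35778 ≈ -2.7950e-5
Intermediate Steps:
u = -3940 (u = 985*(5 - 9) = 985*(-4) = -3940)
D = -31838 (D = -9951 - 21887 = -31838)
1/(D + u) = 1/(-31838 - 3940) = 1/(-35778) = -1/35778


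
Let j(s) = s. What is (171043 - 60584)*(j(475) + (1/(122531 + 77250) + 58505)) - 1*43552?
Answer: 1301538906319767/199781 ≈ 6.5148e+9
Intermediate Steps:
(171043 - 60584)*(j(475) + (1/(122531 + 77250) + 58505)) - 1*43552 = (171043 - 60584)*(475 + (1/(122531 + 77250) + 58505)) - 1*43552 = 110459*(475 + (1/199781 + 58505)) - 43552 = 110459*(475 + 11688187406/199781) - 43552 = 110459*(11783083381/199781) - 43552 = 1301547607181879/199781 - 43552 = 1301538906319767/199781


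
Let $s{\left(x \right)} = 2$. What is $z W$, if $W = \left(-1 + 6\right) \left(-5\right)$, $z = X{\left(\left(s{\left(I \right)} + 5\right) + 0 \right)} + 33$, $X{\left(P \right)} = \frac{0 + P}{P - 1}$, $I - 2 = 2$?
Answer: $- \frac{5125}{6} \approx -854.17$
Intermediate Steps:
$I = 4$ ($I = 2 + 2 = 4$)
$X{\left(P \right)} = \frac{P}{-1 + P}$
$z = \frac{205}{6}$ ($z = \frac{\left(2 + 5\right) + 0}{-1 + \left(\left(2 + 5\right) + 0\right)} + 33 = \frac{7 + 0}{-1 + \left(7 + 0\right)} + 33 = \frac{7}{-1 + 7} + 33 = \frac{7}{6} + 33 = \frac{205}{6} \approx 34.167$)
$W = -25$ ($W = 5 \left(-5\right) = -25$)
$z W = \frac{205}{6} \left(-25\right) = - \frac{5125}{6}$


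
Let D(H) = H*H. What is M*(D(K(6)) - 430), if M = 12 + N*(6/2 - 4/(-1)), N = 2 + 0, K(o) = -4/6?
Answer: -100516/9 ≈ -11168.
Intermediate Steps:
K(o) = -2/3 (K(o) = -4*1/6 = -2/3)
N = 2
D(H) = H**2
M = 26 (M = 12 + 2*(6/2 - 4/(-1)) = 12 + 2*(6*(1/2) - 4*(-1)) = 12 + 2*(3 + 4) = 12 + 2*7 = 12 + 14 = 26)
M*(D(K(6)) - 430) = 26*((-2/3)**2 - 430) = 26*(4/9 - 430) = 26*(-3866/9) = -100516/9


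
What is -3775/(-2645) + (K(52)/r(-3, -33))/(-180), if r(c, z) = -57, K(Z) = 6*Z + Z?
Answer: 1984714/1356885 ≈ 1.4627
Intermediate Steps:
K(Z) = 7*Z
-3775/(-2645) + (K(52)/r(-3, -33))/(-180) = -3775/(-2645) + ((7*52)/(-57))/(-180) = -3775*(-1/2645) + (364*(-1/57))*(-1/180) = 755/529 - 364/57*(-1/180) = 755/529 + 91/2565 = 1984714/1356885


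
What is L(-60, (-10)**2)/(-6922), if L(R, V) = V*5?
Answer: -250/3461 ≈ -0.072233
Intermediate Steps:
L(R, V) = 5*V
L(-60, (-10)**2)/(-6922) = (5*(-10)**2)/(-6922) = (5*100)*(-1/6922) = 500*(-1/6922) = -250/3461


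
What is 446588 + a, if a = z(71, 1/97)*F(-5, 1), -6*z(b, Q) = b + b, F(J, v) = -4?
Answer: 1340048/3 ≈ 4.4668e+5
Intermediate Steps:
z(b, Q) = -b/3 (z(b, Q) = -(b + b)/6 = -b/3)
a = 284/3 (a = -⅓*71*(-4) = -71/3*(-4) = 284/3 ≈ 94.667)
446588 + a = 446588 + 284/3 = 1340048/3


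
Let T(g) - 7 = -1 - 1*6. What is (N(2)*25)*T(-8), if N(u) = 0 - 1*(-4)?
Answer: 0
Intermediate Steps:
N(u) = 4 (N(u) = 0 + 4 = 4)
T(g) = 0 (T(g) = 7 + (-1 - 1*6) = 7 + (-1 - 6) = 7 - 7 = 0)
(N(2)*25)*T(-8) = (4*25)*0 = 100*0 = 0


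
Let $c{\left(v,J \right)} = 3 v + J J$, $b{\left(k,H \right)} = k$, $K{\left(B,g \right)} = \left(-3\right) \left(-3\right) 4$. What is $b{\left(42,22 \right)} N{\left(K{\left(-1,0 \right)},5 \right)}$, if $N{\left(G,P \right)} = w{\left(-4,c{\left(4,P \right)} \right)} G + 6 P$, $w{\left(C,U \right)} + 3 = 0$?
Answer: $-3276$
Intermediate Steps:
$K{\left(B,g \right)} = 36$ ($K{\left(B,g \right)} = 9 \cdot 4 = 36$)
$c{\left(v,J \right)} = J^{2} + 3 v$ ($c{\left(v,J \right)} = 3 v + J^{2} = J^{2} + 3 v$)
$w{\left(C,U \right)} = -3$ ($w{\left(C,U \right)} = -3 + 0 = -3$)
$N{\left(G,P \right)} = - 3 G + 6 P$
$b{\left(42,22 \right)} N{\left(K{\left(-1,0 \right)},5 \right)} = 42 \left(\left(-3\right) 36 + 6 \cdot 5\right) = 42 \left(-108 + 30\right) = 42 \left(-78\right) = -3276$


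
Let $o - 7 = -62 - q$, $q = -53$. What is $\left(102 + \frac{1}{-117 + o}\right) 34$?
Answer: $\frac{24274}{7} \approx 3467.7$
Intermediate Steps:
$o = -2$ ($o = 7 - 9 = -2$)
$\left(102 + \frac{1}{-117 + o}\right) 34 = \left(102 + \frac{1}{-117 - 2}\right) 34 = \left(102 + \frac{1}{-119}\right) 34 = \left(102 - \frac{1}{119}\right) 34 = \frac{12137}{119} \cdot 34 = \frac{24274}{7}$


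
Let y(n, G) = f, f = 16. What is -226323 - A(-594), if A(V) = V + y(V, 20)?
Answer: -225745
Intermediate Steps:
y(n, G) = 16
A(V) = 16 + V (A(V) = V + 16 = 16 + V)
-226323 - A(-594) = -226323 - (16 - 594) = -226323 - 1*(-578) = -226323 + 578 = -225745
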